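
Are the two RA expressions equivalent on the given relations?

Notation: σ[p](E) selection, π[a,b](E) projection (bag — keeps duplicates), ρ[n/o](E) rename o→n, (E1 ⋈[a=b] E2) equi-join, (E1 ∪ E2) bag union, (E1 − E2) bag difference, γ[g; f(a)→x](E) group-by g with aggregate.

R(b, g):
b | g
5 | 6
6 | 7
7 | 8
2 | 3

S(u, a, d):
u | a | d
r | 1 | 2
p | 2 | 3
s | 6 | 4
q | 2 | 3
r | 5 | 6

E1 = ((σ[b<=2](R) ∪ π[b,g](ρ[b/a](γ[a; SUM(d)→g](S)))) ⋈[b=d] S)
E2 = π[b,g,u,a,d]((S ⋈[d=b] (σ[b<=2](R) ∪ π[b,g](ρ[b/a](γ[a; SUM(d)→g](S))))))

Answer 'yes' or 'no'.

E1 subexpression sizes:
  R → 4
  σ[b<=2](R) → 1
  S → 5
  γ[a; SUM(d)→g](S) → 4
  ρ[b/a](γ[a; SUM(d)→g](S)) → 4
  π[b,g](ρ[b/a](γ[a; SUM(d)→g](S))) → 4
  (σ[b<=2](R) ∪ π[b,g](ρ[b/a](γ[a; SUM(d)→g](S)))) → 5
  S → 5
  ((σ[b<=2](R) ∪ π[b,g](ρ[b/a](γ[a; SUM(d)→g](S)))) ⋈[b=d] S) → 3
E2 subexpression sizes:
  S → 5
  R → 4
  σ[b<=2](R) → 1
  S → 5
  γ[a; SUM(d)→g](S) → 4
  ρ[b/a](γ[a; SUM(d)→g](S)) → 4
  π[b,g](ρ[b/a](γ[a; SUM(d)→g](S))) → 4
  (σ[b<=2](R) ∪ π[b,g](ρ[b/a](γ[a; SUM(d)→g](S)))) → 5
  (S ⋈[d=b] (σ[b<=2](R) ∪ π[b,g](ρ[b/a](γ[a; SUM(d)→g](S))))) → 3
  π[b,g,u,a,d]((S ⋈[d=b] (σ[b<=2](R) ∪ π[b,g](ρ[b/a](γ[a; SUM(d)→g](S)))))) → 3

E1 and E2 produce the same multiset:
b | g | u | a | d
2 | 3 | r | 1 | 2
2 | 6 | r | 1 | 2
6 | 4 | r | 5 | 6

yes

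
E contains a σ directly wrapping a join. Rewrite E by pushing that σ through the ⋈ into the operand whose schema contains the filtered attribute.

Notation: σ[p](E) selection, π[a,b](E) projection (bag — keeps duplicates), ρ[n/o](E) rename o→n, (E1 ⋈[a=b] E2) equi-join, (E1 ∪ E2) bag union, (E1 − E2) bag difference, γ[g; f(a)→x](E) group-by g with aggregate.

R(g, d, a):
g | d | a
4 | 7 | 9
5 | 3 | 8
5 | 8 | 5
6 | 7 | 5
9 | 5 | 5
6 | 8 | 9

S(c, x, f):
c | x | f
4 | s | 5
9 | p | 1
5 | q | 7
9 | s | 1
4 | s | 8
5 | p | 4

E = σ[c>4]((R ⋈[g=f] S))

σ filters on c, owned by the right side.
E' = (R ⋈[g=f] σ[c>4](S))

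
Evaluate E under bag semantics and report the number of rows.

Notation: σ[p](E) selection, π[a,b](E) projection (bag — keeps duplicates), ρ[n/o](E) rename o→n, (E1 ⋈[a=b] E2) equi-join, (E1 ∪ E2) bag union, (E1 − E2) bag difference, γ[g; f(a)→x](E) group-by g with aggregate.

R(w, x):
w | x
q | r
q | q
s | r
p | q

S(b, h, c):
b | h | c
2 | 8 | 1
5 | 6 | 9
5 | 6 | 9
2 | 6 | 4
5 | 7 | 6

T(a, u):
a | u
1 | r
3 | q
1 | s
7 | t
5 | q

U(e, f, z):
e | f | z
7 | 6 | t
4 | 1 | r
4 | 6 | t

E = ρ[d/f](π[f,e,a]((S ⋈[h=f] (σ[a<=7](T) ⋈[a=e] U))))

Subexpression sizes:
  S → 5
  T → 5
  σ[a<=7](T) → 5
  U → 3
  (σ[a<=7](T) ⋈[a=e] U) → 1
  (S ⋈[h=f] (σ[a<=7](T) ⋈[a=e] U)) → 3
  π[f,e,a]((S ⋈[h=f] (σ[a<=7](T) ⋈[a=e] U))) → 3
  ρ[d/f](π[f,e,a]((S ⋈[h=f] (σ[a<=7](T) ⋈[a=e] U)))) → 3

|E| = 3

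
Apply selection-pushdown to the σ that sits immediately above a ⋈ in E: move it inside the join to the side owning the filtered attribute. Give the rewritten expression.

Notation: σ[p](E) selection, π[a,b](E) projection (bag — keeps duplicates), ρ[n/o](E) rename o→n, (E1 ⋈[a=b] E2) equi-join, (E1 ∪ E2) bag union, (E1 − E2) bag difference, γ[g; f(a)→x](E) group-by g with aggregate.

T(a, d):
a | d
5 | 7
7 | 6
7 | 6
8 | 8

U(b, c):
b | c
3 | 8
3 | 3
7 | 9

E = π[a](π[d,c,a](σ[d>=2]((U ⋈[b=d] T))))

σ filters on d, owned by the right side.
E' = π[a](π[d,c,a]((U ⋈[b=d] σ[d>=2](T))))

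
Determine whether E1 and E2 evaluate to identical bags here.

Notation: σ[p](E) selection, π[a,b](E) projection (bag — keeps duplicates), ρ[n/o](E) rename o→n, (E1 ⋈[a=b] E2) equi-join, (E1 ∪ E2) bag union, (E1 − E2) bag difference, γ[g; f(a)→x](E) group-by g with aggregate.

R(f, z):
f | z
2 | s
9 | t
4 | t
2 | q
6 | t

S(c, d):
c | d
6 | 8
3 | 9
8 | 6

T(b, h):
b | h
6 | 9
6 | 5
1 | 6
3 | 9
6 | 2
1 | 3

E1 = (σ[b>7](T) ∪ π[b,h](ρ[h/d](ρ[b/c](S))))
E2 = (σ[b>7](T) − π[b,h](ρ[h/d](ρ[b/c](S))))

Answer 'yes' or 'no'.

E1 subexpression sizes:
  T → 6
  σ[b>7](T) → 0
  S → 3
  ρ[b/c](S) → 3
  ρ[h/d](ρ[b/c](S)) → 3
  π[b,h](ρ[h/d](ρ[b/c](S))) → 3
  (σ[b>7](T) ∪ π[b,h](ρ[h/d](ρ[b/c](S)))) → 3
E2 subexpression sizes:
  T → 6
  σ[b>7](T) → 0
  S → 3
  ρ[b/c](S) → 3
  ρ[h/d](ρ[b/c](S)) → 3
  π[b,h](ρ[h/d](ρ[b/c](S))) → 3
  (σ[b>7](T) − π[b,h](ρ[h/d](ρ[b/c](S)))) → 0

E1 result:
b | h
3 | 9
6 | 8
8 | 6
E2 result:
b | h
(0 rows)
Witness: (6, 8) appears 1× in E1 but 0× in E2.

no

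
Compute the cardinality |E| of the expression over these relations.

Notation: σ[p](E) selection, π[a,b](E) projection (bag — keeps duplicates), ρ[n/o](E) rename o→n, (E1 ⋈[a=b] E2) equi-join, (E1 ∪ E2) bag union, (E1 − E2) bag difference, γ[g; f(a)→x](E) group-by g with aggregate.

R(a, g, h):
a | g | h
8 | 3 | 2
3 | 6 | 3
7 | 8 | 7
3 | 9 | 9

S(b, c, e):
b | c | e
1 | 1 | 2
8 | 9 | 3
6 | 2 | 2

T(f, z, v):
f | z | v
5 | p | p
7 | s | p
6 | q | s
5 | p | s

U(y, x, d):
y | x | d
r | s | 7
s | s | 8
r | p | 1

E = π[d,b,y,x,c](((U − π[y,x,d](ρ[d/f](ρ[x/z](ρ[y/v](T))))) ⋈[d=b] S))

Subexpression sizes:
  U → 3
  T → 4
  ρ[y/v](T) → 4
  ρ[x/z](ρ[y/v](T)) → 4
  ρ[d/f](ρ[x/z](ρ[y/v](T))) → 4
  π[y,x,d](ρ[d/f](ρ[x/z](ρ[y/v](T)))) → 4
  (U − π[y,x,d](ρ[d/f](ρ[x/z](ρ[y/v](T))))) → 3
  S → 3
  ((U − π[y,x,d](ρ[d/f](ρ[x/z](ρ[y/v](T))))) ⋈[d=b] S) → 2
  π[d,b,y,x,c](((U − π[y,x,d](ρ[d/f](ρ[x/z](ρ[y/v](T))))) ⋈[d=b] S)) → 2

|E| = 2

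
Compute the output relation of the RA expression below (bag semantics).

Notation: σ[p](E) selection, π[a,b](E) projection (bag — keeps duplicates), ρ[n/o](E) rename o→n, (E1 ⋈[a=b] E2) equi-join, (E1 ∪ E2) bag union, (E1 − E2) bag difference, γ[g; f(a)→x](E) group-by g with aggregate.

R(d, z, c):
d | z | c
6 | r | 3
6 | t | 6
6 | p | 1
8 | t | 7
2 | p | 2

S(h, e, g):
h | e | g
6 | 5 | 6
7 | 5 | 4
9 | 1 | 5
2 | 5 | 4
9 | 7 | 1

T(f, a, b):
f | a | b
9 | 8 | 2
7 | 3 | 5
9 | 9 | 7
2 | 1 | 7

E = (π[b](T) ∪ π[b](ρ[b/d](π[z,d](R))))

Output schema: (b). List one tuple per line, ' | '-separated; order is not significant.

Stepwise |·|:
  T → 4
  π[b](T) → 4
  R → 5
  π[z,d](R) → 5
  ρ[b/d](π[z,d](R)) → 5
  π[b](ρ[b/d](π[z,d](R))) → 5
  (π[b](T) ∪ π[b](ρ[b/d](π[z,d](R)))) → 9

== RESULT ==
b
2
2
5
6
6
6
7
7
8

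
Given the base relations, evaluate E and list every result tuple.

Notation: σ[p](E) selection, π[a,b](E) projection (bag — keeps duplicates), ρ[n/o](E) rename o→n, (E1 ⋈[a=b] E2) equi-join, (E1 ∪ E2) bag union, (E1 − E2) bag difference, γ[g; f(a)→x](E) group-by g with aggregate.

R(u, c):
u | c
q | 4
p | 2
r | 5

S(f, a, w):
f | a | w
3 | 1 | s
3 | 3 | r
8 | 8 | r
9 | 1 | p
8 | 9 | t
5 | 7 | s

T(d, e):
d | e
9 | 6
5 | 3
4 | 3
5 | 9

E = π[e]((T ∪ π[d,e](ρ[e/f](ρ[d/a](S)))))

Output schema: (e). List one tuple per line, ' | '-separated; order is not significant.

Row counts bottom-up:
  T → 4
  S → 6
  ρ[d/a](S) → 6
  ρ[e/f](ρ[d/a](S)) → 6
  π[d,e](ρ[e/f](ρ[d/a](S))) → 6
  (T ∪ π[d,e](ρ[e/f](ρ[d/a](S)))) → 10
  π[e]((T ∪ π[d,e](ρ[e/f](ρ[d/a](S))))) → 10

== RESULT ==
e
3
3
3
3
5
6
8
8
9
9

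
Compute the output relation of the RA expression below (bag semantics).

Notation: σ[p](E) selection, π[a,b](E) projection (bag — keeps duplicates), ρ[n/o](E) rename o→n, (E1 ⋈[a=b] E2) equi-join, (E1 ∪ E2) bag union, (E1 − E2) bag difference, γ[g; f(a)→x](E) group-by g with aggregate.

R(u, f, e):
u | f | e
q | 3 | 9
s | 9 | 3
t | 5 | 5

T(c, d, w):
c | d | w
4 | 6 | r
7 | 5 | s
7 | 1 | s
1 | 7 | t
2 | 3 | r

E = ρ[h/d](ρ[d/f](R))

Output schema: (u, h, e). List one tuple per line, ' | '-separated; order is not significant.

Stepwise |·|:
  R → 3
  ρ[d/f](R) → 3
  ρ[h/d](ρ[d/f](R)) → 3

== RESULT ==
u | h | e
q | 3 | 9
s | 9 | 3
t | 5 | 5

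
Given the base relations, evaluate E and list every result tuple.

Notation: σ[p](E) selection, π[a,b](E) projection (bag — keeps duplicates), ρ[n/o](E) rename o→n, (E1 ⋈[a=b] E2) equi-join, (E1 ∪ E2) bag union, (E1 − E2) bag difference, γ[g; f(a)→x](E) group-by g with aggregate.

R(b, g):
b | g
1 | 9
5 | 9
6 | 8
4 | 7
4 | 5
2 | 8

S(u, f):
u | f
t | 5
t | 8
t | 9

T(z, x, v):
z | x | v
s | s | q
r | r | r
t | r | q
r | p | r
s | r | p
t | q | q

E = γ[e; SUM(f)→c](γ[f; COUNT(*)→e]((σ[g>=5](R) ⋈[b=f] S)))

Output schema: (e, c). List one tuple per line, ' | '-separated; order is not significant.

Stepwise |·|:
  R → 6
  σ[g>=5](R) → 6
  S → 3
  (σ[g>=5](R) ⋈[b=f] S) → 1
  γ[f; COUNT(*)→e]((σ[g>=5](R) ⋈[b=f] S)) → 1
  γ[e; SUM(f)→c](γ[f; COUNT(*)→e]((σ[g>=5](R) ⋈[b=f] S))) → 1

== RESULT ==
e | c
1 | 5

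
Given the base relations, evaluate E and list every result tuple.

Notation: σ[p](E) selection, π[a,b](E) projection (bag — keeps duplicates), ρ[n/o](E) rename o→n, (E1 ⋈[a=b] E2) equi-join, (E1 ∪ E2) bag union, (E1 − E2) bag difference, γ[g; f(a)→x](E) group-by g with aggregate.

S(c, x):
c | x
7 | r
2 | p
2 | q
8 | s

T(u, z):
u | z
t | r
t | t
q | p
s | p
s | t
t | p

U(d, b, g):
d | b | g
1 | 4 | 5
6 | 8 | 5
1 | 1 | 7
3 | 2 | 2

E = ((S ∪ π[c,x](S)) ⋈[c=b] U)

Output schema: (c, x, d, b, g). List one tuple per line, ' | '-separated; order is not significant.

Stepwise |·|:
  S → 4
  S → 4
  π[c,x](S) → 4
  (S ∪ π[c,x](S)) → 8
  U → 4
  ((S ∪ π[c,x](S)) ⋈[c=b] U) → 6

== RESULT ==
c | x | d | b | g
2 | p | 3 | 2 | 2
2 | p | 3 | 2 | 2
2 | q | 3 | 2 | 2
2 | q | 3 | 2 | 2
8 | s | 6 | 8 | 5
8 | s | 6 | 8 | 5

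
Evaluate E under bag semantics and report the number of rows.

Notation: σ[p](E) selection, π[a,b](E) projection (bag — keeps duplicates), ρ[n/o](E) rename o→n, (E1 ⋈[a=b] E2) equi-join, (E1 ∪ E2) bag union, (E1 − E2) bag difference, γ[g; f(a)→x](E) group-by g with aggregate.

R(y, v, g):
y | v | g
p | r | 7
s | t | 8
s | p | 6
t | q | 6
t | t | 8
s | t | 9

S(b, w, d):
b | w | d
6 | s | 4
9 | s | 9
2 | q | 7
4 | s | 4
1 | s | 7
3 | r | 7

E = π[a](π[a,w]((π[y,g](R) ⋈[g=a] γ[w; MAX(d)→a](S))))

Stepwise |·|:
  R → 6
  π[y,g](R) → 6
  S → 6
  γ[w; MAX(d)→a](S) → 3
  (π[y,g](R) ⋈[g=a] γ[w; MAX(d)→a](S)) → 3
  π[a,w]((π[y,g](R) ⋈[g=a] γ[w; MAX(d)→a](S))) → 3
  π[a](π[a,w]((π[y,g](R) ⋈[g=a] γ[w; MAX(d)→a](S)))) → 3

|E| = 3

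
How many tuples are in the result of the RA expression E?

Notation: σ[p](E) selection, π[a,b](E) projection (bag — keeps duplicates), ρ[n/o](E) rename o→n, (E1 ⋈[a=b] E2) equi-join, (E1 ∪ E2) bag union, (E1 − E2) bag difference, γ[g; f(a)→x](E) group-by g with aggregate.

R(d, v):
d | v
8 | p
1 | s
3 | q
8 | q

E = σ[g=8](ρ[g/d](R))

Stepwise |·|:
  R → 4
  ρ[g/d](R) → 4
  σ[g=8](ρ[g/d](R)) → 2

|E| = 2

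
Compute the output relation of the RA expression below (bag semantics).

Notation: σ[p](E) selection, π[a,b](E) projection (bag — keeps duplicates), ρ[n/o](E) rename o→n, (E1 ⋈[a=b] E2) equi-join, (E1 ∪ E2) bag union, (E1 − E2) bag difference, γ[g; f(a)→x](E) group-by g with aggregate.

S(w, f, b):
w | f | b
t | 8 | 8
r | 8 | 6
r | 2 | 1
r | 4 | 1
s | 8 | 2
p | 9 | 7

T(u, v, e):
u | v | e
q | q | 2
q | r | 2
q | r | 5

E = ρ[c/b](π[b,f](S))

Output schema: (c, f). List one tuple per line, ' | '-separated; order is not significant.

Per-node cardinality:
  S → 6
  π[b,f](S) → 6
  ρ[c/b](π[b,f](S)) → 6

== RESULT ==
c | f
1 | 2
1 | 4
2 | 8
6 | 8
7 | 9
8 | 8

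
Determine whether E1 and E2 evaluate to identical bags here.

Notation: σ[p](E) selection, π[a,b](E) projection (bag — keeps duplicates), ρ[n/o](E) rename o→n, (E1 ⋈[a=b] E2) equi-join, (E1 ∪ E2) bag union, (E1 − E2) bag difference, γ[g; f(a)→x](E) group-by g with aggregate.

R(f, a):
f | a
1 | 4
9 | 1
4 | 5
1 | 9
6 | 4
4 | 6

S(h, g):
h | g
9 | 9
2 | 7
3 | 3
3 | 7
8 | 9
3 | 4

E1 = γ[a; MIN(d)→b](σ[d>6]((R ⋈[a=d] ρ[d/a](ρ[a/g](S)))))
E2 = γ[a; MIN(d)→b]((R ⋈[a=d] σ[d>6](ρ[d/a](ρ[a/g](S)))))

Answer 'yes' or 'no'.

E1 row counts bottom-up:
  R → 6
  S → 6
  ρ[a/g](S) → 6
  ρ[d/a](ρ[a/g](S)) → 6
  (R ⋈[a=d] ρ[d/a](ρ[a/g](S))) → 4
  σ[d>6]((R ⋈[a=d] ρ[d/a](ρ[a/g](S)))) → 2
  γ[a; MIN(d)→b](σ[d>6]((R ⋈[a=d] ρ[d/a](ρ[a/g](S))))) → 1
E2 row counts bottom-up:
  R → 6
  S → 6
  ρ[a/g](S) → 6
  ρ[d/a](ρ[a/g](S)) → 6
  σ[d>6](ρ[d/a](ρ[a/g](S))) → 4
  (R ⋈[a=d] σ[d>6](ρ[d/a](ρ[a/g](S)))) → 2
  γ[a; MIN(d)→b]((R ⋈[a=d] σ[d>6](ρ[d/a](ρ[a/g](S))))) → 1

E1 and E2 produce the same multiset:
a | b
9 | 9

yes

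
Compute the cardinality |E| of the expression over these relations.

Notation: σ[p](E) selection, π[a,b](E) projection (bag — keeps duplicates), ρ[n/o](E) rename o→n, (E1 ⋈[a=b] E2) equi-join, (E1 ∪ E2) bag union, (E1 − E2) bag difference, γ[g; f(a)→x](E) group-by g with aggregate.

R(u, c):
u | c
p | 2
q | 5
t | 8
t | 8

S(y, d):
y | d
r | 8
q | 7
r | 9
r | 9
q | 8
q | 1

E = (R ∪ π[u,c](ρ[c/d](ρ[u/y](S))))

Subexpression sizes:
  R → 4
  S → 6
  ρ[u/y](S) → 6
  ρ[c/d](ρ[u/y](S)) → 6
  π[u,c](ρ[c/d](ρ[u/y](S))) → 6
  (R ∪ π[u,c](ρ[c/d](ρ[u/y](S)))) → 10

|E| = 10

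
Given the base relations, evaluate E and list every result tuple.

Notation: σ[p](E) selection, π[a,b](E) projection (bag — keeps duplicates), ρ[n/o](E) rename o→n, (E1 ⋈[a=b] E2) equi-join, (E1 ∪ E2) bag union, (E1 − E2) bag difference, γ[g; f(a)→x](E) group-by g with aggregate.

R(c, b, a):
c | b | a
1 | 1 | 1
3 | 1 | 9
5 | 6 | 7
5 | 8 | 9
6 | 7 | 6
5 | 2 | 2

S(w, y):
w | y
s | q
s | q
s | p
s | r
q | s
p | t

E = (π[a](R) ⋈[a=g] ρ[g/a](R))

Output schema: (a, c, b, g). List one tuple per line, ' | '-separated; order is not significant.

Subexpression sizes:
  R → 6
  π[a](R) → 6
  R → 6
  ρ[g/a](R) → 6
  (π[a](R) ⋈[a=g] ρ[g/a](R)) → 8

== RESULT ==
a | c | b | g
1 | 1 | 1 | 1
2 | 5 | 2 | 2
6 | 6 | 7 | 6
7 | 5 | 6 | 7
9 | 3 | 1 | 9
9 | 3 | 1 | 9
9 | 5 | 8 | 9
9 | 5 | 8 | 9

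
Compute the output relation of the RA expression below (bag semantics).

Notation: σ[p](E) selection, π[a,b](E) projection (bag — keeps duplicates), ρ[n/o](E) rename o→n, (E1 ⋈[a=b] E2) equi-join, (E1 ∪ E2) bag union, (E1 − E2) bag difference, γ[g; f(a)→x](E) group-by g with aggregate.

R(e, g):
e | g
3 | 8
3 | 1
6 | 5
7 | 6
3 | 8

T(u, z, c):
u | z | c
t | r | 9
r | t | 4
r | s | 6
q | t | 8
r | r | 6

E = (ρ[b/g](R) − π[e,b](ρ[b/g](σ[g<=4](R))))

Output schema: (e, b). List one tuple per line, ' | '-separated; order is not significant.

Stepwise |·|:
  R → 5
  ρ[b/g](R) → 5
  R → 5
  σ[g<=4](R) → 1
  ρ[b/g](σ[g<=4](R)) → 1
  π[e,b](ρ[b/g](σ[g<=4](R))) → 1
  (ρ[b/g](R) − π[e,b](ρ[b/g](σ[g<=4](R)))) → 4

== RESULT ==
e | b
3 | 8
3 | 8
6 | 5
7 | 6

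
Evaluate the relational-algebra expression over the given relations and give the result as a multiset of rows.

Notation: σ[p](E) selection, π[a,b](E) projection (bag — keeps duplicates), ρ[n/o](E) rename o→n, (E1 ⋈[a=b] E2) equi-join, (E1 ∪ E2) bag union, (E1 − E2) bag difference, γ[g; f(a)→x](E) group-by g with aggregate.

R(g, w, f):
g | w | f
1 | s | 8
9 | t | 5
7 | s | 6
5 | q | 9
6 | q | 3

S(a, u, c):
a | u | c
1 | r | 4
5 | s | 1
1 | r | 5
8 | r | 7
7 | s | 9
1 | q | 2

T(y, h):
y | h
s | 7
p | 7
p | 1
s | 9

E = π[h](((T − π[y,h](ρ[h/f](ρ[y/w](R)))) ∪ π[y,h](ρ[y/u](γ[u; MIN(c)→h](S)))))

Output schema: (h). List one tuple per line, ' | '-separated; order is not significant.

Subexpression sizes:
  T → 4
  R → 5
  ρ[y/w](R) → 5
  ρ[h/f](ρ[y/w](R)) → 5
  π[y,h](ρ[h/f](ρ[y/w](R))) → 5
  (T − π[y,h](ρ[h/f](ρ[y/w](R)))) → 4
  S → 6
  γ[u; MIN(c)→h](S) → 3
  ρ[y/u](γ[u; MIN(c)→h](S)) → 3
  π[y,h](ρ[y/u](γ[u; MIN(c)→h](S))) → 3
  ((T − π[y,h](ρ[h/f](ρ[y/w](R)))) ∪ π[y,h](ρ[y/u](γ[u; MIN(c)→h](S)))) → 7
  π[h](((T − π[y,h](ρ[h/f](ρ[y/w](R)))) ∪ π[y,h](ρ[y/u](γ[u; MIN(c)→h](S))))) → 7

== RESULT ==
h
1
1
2
4
7
7
9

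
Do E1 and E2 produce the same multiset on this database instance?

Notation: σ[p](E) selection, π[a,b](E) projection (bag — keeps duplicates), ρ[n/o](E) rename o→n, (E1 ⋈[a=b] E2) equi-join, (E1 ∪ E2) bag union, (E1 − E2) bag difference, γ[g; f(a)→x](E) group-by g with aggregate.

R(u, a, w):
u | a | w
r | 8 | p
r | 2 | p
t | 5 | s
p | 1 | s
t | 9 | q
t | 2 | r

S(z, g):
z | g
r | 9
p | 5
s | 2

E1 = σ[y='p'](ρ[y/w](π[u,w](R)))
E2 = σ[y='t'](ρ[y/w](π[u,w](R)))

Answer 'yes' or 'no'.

E1 per-node cardinality:
  R → 6
  π[u,w](R) → 6
  ρ[y/w](π[u,w](R)) → 6
  σ[y='p'](ρ[y/w](π[u,w](R))) → 2
E2 per-node cardinality:
  R → 6
  π[u,w](R) → 6
  ρ[y/w](π[u,w](R)) → 6
  σ[y='t'](ρ[y/w](π[u,w](R))) → 0

E1 result:
u | y
r | p
r | p
E2 result:
u | y
(0 rows)
Witness: ('r', 'p') appears 2× in E1 but 0× in E2.

no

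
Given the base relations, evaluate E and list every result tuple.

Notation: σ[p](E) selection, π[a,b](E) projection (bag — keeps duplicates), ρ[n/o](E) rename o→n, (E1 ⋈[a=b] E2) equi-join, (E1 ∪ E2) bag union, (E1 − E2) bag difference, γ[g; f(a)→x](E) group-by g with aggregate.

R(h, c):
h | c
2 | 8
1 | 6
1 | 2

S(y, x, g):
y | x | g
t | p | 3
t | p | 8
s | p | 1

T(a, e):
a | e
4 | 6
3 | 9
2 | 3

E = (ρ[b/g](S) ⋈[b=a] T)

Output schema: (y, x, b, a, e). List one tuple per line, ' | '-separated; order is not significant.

Subexpression sizes:
  S → 3
  ρ[b/g](S) → 3
  T → 3
  (ρ[b/g](S) ⋈[b=a] T) → 1

== RESULT ==
y | x | b | a | e
t | p | 3 | 3 | 9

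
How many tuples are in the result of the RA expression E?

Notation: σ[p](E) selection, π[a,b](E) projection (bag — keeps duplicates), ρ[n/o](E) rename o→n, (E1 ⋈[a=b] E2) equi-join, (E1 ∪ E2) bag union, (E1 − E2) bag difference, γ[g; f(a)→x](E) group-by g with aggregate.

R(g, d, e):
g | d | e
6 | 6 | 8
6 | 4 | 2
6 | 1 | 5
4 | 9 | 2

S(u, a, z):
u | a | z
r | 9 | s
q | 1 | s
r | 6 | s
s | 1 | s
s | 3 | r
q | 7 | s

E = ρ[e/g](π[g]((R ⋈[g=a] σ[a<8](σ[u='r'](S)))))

Stepwise |·|:
  R → 4
  S → 6
  σ[u='r'](S) → 2
  σ[a<8](σ[u='r'](S)) → 1
  (R ⋈[g=a] σ[a<8](σ[u='r'](S))) → 3
  π[g]((R ⋈[g=a] σ[a<8](σ[u='r'](S)))) → 3
  ρ[e/g](π[g]((R ⋈[g=a] σ[a<8](σ[u='r'](S))))) → 3

|E| = 3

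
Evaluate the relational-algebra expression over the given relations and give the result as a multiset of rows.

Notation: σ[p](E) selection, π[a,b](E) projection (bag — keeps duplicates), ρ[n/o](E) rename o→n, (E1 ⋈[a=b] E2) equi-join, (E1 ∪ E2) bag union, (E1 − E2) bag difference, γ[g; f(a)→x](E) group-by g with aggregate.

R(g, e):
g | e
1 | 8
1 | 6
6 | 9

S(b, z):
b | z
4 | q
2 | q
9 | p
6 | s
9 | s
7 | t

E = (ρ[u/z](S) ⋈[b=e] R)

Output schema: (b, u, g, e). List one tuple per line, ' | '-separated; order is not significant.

Row counts bottom-up:
  S → 6
  ρ[u/z](S) → 6
  R → 3
  (ρ[u/z](S) ⋈[b=e] R) → 3

== RESULT ==
b | u | g | e
6 | s | 1 | 6
9 | p | 6 | 9
9 | s | 6 | 9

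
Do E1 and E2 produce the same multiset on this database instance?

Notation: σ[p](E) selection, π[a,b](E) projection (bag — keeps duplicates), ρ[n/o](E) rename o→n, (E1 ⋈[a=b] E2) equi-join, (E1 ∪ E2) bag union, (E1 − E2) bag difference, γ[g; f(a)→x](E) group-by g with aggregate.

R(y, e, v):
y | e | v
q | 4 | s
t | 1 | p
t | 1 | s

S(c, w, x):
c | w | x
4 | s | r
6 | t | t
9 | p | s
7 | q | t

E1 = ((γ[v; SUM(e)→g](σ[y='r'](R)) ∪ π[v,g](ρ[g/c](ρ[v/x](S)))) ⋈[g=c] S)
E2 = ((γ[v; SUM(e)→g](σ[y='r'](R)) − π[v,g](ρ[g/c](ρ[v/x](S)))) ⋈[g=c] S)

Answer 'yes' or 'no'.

E1 subexpression sizes:
  R → 3
  σ[y='r'](R) → 0
  γ[v; SUM(e)→g](σ[y='r'](R)) → 0
  S → 4
  ρ[v/x](S) → 4
  ρ[g/c](ρ[v/x](S)) → 4
  π[v,g](ρ[g/c](ρ[v/x](S))) → 4
  (γ[v; SUM(e)→g](σ[y='r'](R)) ∪ π[v,g](ρ[g/c](ρ[v/x](S)))) → 4
  S → 4
  ((γ[v; SUM(e)→g](σ[y='r'](R)) ∪ π[v,g](ρ[g/c](ρ[v/x](S)))) ⋈[g=c] S) → 4
E2 subexpression sizes:
  R → 3
  σ[y='r'](R) → 0
  γ[v; SUM(e)→g](σ[y='r'](R)) → 0
  S → 4
  ρ[v/x](S) → 4
  ρ[g/c](ρ[v/x](S)) → 4
  π[v,g](ρ[g/c](ρ[v/x](S))) → 4
  (γ[v; SUM(e)→g](σ[y='r'](R)) − π[v,g](ρ[g/c](ρ[v/x](S)))) → 0
  S → 4
  ((γ[v; SUM(e)→g](σ[y='r'](R)) − π[v,g](ρ[g/c](ρ[v/x](S)))) ⋈[g=c] S) → 0

E1 result:
v | g | c | w | x
r | 4 | 4 | s | r
s | 9 | 9 | p | s
t | 6 | 6 | t | t
t | 7 | 7 | q | t
E2 result:
v | g | c | w | x
(0 rows)
Witness: ('t', 6, 6, 't', 't') appears 1× in E1 but 0× in E2.

no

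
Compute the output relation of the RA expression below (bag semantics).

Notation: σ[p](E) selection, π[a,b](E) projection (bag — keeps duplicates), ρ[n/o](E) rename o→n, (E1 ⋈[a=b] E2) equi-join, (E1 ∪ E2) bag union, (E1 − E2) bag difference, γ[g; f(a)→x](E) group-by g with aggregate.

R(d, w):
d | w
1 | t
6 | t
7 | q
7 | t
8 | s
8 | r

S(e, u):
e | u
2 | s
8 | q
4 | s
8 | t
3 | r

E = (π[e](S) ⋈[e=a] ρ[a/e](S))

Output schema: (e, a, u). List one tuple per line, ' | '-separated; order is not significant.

Row counts bottom-up:
  S → 5
  π[e](S) → 5
  S → 5
  ρ[a/e](S) → 5
  (π[e](S) ⋈[e=a] ρ[a/e](S)) → 7

== RESULT ==
e | a | u
2 | 2 | s
3 | 3 | r
4 | 4 | s
8 | 8 | q
8 | 8 | q
8 | 8 | t
8 | 8 | t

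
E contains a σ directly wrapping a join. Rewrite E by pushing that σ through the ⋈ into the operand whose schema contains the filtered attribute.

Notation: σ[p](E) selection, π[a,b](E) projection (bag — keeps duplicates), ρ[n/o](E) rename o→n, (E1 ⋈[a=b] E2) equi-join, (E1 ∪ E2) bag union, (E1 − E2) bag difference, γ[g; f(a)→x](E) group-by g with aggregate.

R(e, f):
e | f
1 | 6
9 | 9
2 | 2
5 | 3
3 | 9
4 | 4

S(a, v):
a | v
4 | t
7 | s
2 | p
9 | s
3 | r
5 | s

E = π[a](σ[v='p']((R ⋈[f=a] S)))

σ filters on v, owned by the right side.
E' = π[a]((R ⋈[f=a] σ[v='p'](S)))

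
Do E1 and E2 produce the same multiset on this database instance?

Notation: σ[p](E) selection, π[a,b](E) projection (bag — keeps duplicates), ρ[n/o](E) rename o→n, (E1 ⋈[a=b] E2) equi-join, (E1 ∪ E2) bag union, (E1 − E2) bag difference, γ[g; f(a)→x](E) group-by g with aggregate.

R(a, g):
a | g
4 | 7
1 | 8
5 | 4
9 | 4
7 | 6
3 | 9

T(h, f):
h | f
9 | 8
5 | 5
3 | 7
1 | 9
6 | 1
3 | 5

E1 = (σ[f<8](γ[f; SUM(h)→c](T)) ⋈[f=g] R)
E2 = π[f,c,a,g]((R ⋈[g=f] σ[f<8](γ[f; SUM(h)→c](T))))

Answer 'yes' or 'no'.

E1 per-node cardinality:
  T → 6
  γ[f; SUM(h)→c](T) → 5
  σ[f<8](γ[f; SUM(h)→c](T)) → 3
  R → 6
  (σ[f<8](γ[f; SUM(h)→c](T)) ⋈[f=g] R) → 1
E2 per-node cardinality:
  R → 6
  T → 6
  γ[f; SUM(h)→c](T) → 5
  σ[f<8](γ[f; SUM(h)→c](T)) → 3
  (R ⋈[g=f] σ[f<8](γ[f; SUM(h)→c](T))) → 1
  π[f,c,a,g]((R ⋈[g=f] σ[f<8](γ[f; SUM(h)→c](T)))) → 1

E1 and E2 produce the same multiset:
f | c | a | g
7 | 3 | 4 | 7

yes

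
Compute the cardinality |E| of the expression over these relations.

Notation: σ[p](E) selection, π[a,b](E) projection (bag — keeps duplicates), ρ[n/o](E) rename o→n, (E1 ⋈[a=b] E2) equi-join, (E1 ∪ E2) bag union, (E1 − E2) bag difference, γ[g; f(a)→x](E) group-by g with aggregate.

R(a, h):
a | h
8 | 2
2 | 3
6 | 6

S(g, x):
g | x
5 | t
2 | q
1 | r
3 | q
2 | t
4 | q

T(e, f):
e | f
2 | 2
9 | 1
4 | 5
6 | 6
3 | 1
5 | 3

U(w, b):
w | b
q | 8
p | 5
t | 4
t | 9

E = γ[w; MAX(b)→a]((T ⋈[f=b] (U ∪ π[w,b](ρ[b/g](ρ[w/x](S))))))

Stepwise |·|:
  T → 6
  U → 4
  S → 6
  ρ[w/x](S) → 6
  ρ[b/g](ρ[w/x](S)) → 6
  π[w,b](ρ[b/g](ρ[w/x](S))) → 6
  (U ∪ π[w,b](ρ[b/g](ρ[w/x](S)))) → 10
  (T ⋈[f=b] (U ∪ π[w,b](ρ[b/g](ρ[w/x](S))))) → 7
  γ[w; MAX(b)→a]((T ⋈[f=b] (U ∪ π[w,b](ρ[b/g](ρ[w/x](S)))))) → 4

|E| = 4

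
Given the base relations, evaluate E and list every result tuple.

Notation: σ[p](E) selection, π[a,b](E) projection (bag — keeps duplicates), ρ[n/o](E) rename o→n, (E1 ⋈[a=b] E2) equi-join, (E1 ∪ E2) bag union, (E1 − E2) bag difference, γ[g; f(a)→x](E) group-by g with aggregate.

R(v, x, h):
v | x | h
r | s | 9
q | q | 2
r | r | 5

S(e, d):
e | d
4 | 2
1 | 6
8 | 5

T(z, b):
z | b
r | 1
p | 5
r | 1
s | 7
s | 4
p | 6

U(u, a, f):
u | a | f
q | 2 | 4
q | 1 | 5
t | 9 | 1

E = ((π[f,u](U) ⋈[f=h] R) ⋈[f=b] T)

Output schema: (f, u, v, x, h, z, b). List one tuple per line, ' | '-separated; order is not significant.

Per-node cardinality:
  U → 3
  π[f,u](U) → 3
  R → 3
  (π[f,u](U) ⋈[f=h] R) → 1
  T → 6
  ((π[f,u](U) ⋈[f=h] R) ⋈[f=b] T) → 1

== RESULT ==
f | u | v | x | h | z | b
5 | q | r | r | 5 | p | 5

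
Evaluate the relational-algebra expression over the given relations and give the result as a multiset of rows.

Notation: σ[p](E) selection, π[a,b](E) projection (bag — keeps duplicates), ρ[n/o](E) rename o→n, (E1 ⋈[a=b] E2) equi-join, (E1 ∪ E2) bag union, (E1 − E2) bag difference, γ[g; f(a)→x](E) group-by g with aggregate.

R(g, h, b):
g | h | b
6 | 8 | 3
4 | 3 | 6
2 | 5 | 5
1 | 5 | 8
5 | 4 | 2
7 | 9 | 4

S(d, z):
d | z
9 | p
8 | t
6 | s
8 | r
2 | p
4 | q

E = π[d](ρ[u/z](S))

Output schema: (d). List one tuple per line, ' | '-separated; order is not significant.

Stepwise |·|:
  S → 6
  ρ[u/z](S) → 6
  π[d](ρ[u/z](S)) → 6

== RESULT ==
d
2
4
6
8
8
9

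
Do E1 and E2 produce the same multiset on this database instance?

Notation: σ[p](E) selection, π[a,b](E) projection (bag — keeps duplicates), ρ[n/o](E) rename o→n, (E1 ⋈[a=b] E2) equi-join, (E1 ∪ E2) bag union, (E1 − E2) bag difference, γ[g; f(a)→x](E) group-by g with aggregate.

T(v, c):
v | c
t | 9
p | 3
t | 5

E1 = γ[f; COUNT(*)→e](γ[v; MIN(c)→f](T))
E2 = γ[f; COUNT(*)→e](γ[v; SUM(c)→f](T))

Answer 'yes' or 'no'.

E1 subexpression sizes:
  T → 3
  γ[v; MIN(c)→f](T) → 2
  γ[f; COUNT(*)→e](γ[v; MIN(c)→f](T)) → 2
E2 subexpression sizes:
  T → 3
  γ[v; SUM(c)→f](T) → 2
  γ[f; COUNT(*)→e](γ[v; SUM(c)→f](T)) → 2

E1 result:
f | e
3 | 1
5 | 1
E2 result:
f | e
3 | 1
14 | 1
Witness: (14, 1) appears 0× in E1 but 1× in E2.

no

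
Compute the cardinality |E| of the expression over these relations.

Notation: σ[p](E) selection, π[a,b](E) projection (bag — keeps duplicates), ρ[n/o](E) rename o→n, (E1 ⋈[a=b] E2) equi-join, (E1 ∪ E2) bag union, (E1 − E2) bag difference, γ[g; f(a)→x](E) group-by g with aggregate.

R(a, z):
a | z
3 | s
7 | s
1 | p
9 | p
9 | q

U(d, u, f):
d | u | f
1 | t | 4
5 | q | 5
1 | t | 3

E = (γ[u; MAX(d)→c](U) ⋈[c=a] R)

Subexpression sizes:
  U → 3
  γ[u; MAX(d)→c](U) → 2
  R → 5
  (γ[u; MAX(d)→c](U) ⋈[c=a] R) → 1

|E| = 1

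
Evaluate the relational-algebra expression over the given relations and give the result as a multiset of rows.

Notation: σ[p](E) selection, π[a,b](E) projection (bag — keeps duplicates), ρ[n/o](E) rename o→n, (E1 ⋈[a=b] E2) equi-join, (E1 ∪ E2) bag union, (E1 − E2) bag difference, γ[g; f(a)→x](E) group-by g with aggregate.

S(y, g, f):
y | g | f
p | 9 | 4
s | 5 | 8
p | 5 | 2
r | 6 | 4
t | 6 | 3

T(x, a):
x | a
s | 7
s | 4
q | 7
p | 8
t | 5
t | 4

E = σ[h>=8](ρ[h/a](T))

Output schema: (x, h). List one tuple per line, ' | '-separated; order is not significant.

Per-node cardinality:
  T → 6
  ρ[h/a](T) → 6
  σ[h>=8](ρ[h/a](T)) → 1

== RESULT ==
x | h
p | 8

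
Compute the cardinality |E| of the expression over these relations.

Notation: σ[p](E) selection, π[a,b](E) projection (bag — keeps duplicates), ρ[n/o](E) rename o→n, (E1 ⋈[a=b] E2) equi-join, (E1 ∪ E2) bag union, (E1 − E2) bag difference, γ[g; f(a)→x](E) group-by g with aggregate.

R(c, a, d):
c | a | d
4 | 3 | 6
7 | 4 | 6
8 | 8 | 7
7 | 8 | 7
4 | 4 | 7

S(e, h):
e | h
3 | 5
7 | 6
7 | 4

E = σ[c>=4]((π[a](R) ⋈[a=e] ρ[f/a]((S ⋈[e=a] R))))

Row counts bottom-up:
  R → 5
  π[a](R) → 5
  S → 3
  R → 5
  (S ⋈[e=a] R) → 1
  ρ[f/a]((S ⋈[e=a] R)) → 1
  (π[a](R) ⋈[a=e] ρ[f/a]((S ⋈[e=a] R))) → 1
  σ[c>=4]((π[a](R) ⋈[a=e] ρ[f/a]((S ⋈[e=a] R)))) → 1

|E| = 1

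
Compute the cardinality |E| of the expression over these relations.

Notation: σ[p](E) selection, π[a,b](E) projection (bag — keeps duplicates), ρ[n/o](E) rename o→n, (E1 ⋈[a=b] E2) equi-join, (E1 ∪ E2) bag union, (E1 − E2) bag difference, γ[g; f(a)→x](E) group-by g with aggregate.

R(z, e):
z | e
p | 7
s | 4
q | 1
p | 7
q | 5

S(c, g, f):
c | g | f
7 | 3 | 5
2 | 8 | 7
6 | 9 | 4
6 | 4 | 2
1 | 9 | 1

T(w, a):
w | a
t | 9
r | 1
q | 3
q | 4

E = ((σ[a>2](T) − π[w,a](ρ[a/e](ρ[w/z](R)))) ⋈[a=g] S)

Row counts bottom-up:
  T → 4
  σ[a>2](T) → 3
  R → 5
  ρ[w/z](R) → 5
  ρ[a/e](ρ[w/z](R)) → 5
  π[w,a](ρ[a/e](ρ[w/z](R))) → 5
  (σ[a>2](T) − π[w,a](ρ[a/e](ρ[w/z](R)))) → 3
  S → 5
  ((σ[a>2](T) − π[w,a](ρ[a/e](ρ[w/z](R)))) ⋈[a=g] S) → 4

|E| = 4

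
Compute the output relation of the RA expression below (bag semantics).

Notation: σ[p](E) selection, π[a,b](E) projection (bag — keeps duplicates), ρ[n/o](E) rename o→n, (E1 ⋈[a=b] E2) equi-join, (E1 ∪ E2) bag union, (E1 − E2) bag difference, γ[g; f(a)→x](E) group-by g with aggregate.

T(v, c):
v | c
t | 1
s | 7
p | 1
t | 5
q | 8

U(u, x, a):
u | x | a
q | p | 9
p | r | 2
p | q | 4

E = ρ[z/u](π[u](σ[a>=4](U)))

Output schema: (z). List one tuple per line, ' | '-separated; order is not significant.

Subexpression sizes:
  U → 3
  σ[a>=4](U) → 2
  π[u](σ[a>=4](U)) → 2
  ρ[z/u](π[u](σ[a>=4](U))) → 2

== RESULT ==
z
p
q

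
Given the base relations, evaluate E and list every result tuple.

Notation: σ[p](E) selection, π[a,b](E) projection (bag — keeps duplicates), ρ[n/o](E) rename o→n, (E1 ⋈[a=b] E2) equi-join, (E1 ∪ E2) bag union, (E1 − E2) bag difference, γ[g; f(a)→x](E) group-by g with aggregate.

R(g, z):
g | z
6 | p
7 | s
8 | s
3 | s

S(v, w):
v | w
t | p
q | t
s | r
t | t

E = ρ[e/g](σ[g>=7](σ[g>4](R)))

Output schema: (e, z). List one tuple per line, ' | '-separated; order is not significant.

Subexpression sizes:
  R → 4
  σ[g>4](R) → 3
  σ[g>=7](σ[g>4](R)) → 2
  ρ[e/g](σ[g>=7](σ[g>4](R))) → 2

== RESULT ==
e | z
7 | s
8 | s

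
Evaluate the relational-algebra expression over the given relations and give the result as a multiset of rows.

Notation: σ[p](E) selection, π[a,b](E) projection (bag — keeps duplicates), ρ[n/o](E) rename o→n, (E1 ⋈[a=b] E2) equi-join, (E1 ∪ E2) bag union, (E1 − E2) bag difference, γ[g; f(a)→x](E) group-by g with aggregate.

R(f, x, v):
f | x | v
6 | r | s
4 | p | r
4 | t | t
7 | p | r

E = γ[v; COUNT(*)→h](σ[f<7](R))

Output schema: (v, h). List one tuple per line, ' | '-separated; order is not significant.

Row counts bottom-up:
  R → 4
  σ[f<7](R) → 3
  γ[v; COUNT(*)→h](σ[f<7](R)) → 3

== RESULT ==
v | h
r | 1
s | 1
t | 1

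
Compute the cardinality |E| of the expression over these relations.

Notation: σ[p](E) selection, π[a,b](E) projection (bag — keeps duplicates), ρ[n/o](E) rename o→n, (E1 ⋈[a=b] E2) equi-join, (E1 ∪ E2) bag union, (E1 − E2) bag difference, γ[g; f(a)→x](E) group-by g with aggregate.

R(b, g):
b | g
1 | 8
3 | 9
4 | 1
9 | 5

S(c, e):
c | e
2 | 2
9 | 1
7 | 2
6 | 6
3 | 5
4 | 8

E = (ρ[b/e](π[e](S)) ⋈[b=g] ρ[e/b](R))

Per-node cardinality:
  S → 6
  π[e](S) → 6
  ρ[b/e](π[e](S)) → 6
  R → 4
  ρ[e/b](R) → 4
  (ρ[b/e](π[e](S)) ⋈[b=g] ρ[e/b](R)) → 3

|E| = 3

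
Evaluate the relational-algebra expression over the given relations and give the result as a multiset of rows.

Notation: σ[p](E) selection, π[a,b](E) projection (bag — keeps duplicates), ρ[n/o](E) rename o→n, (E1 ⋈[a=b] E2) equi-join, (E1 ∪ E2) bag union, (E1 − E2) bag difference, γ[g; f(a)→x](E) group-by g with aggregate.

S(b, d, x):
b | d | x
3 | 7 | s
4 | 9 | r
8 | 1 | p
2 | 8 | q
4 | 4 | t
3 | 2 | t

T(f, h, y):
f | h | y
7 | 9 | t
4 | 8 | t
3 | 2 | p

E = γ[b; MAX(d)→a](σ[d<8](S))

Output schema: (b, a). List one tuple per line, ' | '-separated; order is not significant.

Row counts bottom-up:
  S → 6
  σ[d<8](S) → 4
  γ[b; MAX(d)→a](σ[d<8](S)) → 3

== RESULT ==
b | a
3 | 7
4 | 4
8 | 1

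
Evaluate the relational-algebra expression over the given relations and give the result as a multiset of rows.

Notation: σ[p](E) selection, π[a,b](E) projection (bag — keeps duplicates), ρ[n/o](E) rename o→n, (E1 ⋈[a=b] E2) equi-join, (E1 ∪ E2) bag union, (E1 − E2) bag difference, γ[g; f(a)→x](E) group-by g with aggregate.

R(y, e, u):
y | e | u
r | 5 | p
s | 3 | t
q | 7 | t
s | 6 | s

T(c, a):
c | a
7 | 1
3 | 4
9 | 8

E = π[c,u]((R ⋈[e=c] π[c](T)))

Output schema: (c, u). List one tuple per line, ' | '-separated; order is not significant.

Subexpression sizes:
  R → 4
  T → 3
  π[c](T) → 3
  (R ⋈[e=c] π[c](T)) → 2
  π[c,u]((R ⋈[e=c] π[c](T))) → 2

== RESULT ==
c | u
3 | t
7 | t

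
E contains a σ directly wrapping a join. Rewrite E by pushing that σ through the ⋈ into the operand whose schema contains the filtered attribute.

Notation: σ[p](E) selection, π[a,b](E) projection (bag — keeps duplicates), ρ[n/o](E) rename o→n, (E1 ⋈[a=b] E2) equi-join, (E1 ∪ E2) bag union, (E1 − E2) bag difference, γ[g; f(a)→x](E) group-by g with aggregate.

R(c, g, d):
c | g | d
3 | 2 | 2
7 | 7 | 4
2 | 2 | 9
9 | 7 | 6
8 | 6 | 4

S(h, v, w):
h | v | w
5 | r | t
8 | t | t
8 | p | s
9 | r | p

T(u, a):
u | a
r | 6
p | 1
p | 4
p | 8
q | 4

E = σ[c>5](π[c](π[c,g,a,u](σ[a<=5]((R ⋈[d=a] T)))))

σ filters on a, owned by the right side.
E' = σ[c>5](π[c](π[c,g,a,u]((R ⋈[d=a] σ[a<=5](T)))))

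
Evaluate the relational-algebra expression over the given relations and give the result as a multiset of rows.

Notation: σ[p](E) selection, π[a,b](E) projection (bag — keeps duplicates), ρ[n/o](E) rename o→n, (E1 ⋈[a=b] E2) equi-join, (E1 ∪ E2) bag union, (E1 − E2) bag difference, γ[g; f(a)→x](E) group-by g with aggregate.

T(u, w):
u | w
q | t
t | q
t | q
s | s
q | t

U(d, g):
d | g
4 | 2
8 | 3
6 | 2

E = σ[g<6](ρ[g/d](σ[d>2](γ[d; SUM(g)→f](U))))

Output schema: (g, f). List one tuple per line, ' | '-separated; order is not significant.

Per-node cardinality:
  U → 3
  γ[d; SUM(g)→f](U) → 3
  σ[d>2](γ[d; SUM(g)→f](U)) → 3
  ρ[g/d](σ[d>2](γ[d; SUM(g)→f](U))) → 3
  σ[g<6](ρ[g/d](σ[d>2](γ[d; SUM(g)→f](U)))) → 1

== RESULT ==
g | f
4 | 2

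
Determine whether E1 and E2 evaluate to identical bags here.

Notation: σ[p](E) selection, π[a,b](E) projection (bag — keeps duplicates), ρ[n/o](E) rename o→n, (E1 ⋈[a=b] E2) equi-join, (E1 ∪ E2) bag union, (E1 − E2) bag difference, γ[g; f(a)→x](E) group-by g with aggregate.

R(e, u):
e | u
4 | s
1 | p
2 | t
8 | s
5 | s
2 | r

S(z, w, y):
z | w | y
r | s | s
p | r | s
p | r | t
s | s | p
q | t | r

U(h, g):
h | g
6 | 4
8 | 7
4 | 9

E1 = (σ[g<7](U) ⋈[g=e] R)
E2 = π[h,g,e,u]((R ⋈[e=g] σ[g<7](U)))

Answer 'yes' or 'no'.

E1 subexpression sizes:
  U → 3
  σ[g<7](U) → 1
  R → 6
  (σ[g<7](U) ⋈[g=e] R) → 1
E2 subexpression sizes:
  R → 6
  U → 3
  σ[g<7](U) → 1
  (R ⋈[e=g] σ[g<7](U)) → 1
  π[h,g,e,u]((R ⋈[e=g] σ[g<7](U))) → 1

E1 and E2 produce the same multiset:
h | g | e | u
6 | 4 | 4 | s

yes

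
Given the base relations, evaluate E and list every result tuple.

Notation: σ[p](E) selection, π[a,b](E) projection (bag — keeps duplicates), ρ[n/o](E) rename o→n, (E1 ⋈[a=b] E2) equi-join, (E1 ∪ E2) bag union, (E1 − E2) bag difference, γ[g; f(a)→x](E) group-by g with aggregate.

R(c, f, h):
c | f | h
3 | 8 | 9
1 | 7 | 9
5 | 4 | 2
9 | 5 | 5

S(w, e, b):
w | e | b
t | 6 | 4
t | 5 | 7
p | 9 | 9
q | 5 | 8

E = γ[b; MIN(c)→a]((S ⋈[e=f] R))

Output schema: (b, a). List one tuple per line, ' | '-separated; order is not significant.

Row counts bottom-up:
  S → 4
  R → 4
  (S ⋈[e=f] R) → 2
  γ[b; MIN(c)→a]((S ⋈[e=f] R)) → 2

== RESULT ==
b | a
7 | 9
8 | 9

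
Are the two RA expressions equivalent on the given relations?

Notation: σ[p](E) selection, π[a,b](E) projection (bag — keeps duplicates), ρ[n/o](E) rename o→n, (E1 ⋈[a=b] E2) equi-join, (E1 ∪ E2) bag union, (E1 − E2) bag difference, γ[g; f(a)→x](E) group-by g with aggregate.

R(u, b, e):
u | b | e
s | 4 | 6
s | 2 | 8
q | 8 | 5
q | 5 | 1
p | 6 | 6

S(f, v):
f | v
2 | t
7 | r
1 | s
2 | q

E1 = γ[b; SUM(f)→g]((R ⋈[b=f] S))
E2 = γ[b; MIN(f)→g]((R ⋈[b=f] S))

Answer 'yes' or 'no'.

E1 row counts bottom-up:
  R → 5
  S → 4
  (R ⋈[b=f] S) → 2
  γ[b; SUM(f)→g]((R ⋈[b=f] S)) → 1
E2 row counts bottom-up:
  R → 5
  S → 4
  (R ⋈[b=f] S) → 2
  γ[b; MIN(f)→g]((R ⋈[b=f] S)) → 1

E1 result:
b | g
2 | 4
E2 result:
b | g
2 | 2
Witness: (2, 4) appears 1× in E1 but 0× in E2.

no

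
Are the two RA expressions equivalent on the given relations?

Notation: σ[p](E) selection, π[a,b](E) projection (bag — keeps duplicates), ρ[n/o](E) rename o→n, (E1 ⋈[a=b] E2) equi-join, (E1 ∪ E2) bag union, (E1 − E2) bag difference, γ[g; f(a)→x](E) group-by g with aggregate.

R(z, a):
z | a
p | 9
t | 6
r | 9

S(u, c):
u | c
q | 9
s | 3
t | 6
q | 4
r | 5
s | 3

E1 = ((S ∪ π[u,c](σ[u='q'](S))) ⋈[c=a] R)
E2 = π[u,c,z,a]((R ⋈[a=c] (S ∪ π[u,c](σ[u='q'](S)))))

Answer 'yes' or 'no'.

E1 row counts bottom-up:
  S → 6
  S → 6
  σ[u='q'](S) → 2
  π[u,c](σ[u='q'](S)) → 2
  (S ∪ π[u,c](σ[u='q'](S))) → 8
  R → 3
  ((S ∪ π[u,c](σ[u='q'](S))) ⋈[c=a] R) → 5
E2 row counts bottom-up:
  R → 3
  S → 6
  S → 6
  σ[u='q'](S) → 2
  π[u,c](σ[u='q'](S)) → 2
  (S ∪ π[u,c](σ[u='q'](S))) → 8
  (R ⋈[a=c] (S ∪ π[u,c](σ[u='q'](S)))) → 5
  π[u,c,z,a]((R ⋈[a=c] (S ∪ π[u,c](σ[u='q'](S))))) → 5

E1 and E2 produce the same multiset:
u | c | z | a
q | 9 | p | 9
q | 9 | p | 9
q | 9 | r | 9
q | 9 | r | 9
t | 6 | t | 6

yes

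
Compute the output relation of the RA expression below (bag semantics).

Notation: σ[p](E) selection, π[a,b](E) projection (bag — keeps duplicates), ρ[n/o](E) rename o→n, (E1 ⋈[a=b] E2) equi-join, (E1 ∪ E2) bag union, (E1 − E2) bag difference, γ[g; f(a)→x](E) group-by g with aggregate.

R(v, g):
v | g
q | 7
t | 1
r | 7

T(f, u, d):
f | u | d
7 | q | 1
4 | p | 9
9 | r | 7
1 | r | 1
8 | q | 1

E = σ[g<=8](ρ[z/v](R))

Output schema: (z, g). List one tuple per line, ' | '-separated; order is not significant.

Stepwise |·|:
  R → 3
  ρ[z/v](R) → 3
  σ[g<=8](ρ[z/v](R)) → 3

== RESULT ==
z | g
q | 7
r | 7
t | 1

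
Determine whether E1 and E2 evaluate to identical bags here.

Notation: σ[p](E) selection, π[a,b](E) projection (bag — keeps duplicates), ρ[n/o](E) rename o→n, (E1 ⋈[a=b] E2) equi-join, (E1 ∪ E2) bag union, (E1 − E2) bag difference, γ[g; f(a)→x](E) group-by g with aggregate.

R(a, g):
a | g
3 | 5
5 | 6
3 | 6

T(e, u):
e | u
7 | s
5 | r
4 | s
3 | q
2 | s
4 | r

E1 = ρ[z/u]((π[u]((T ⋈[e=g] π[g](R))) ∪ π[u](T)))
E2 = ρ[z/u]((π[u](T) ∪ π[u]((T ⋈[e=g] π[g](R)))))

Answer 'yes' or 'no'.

E1 stepwise |·|:
  T → 6
  R → 3
  π[g](R) → 3
  (T ⋈[e=g] π[g](R)) → 1
  π[u]((T ⋈[e=g] π[g](R))) → 1
  T → 6
  π[u](T) → 6
  (π[u]((T ⋈[e=g] π[g](R))) ∪ π[u](T)) → 7
  ρ[z/u]((π[u]((T ⋈[e=g] π[g](R))) ∪ π[u](T))) → 7
E2 stepwise |·|:
  T → 6
  π[u](T) → 6
  T → 6
  R → 3
  π[g](R) → 3
  (T ⋈[e=g] π[g](R)) → 1
  π[u]((T ⋈[e=g] π[g](R))) → 1
  (π[u](T) ∪ π[u]((T ⋈[e=g] π[g](R)))) → 7
  ρ[z/u]((π[u](T) ∪ π[u]((T ⋈[e=g] π[g](R))))) → 7

E1 and E2 produce the same multiset:
z
q
r
r
r
s
s
s

yes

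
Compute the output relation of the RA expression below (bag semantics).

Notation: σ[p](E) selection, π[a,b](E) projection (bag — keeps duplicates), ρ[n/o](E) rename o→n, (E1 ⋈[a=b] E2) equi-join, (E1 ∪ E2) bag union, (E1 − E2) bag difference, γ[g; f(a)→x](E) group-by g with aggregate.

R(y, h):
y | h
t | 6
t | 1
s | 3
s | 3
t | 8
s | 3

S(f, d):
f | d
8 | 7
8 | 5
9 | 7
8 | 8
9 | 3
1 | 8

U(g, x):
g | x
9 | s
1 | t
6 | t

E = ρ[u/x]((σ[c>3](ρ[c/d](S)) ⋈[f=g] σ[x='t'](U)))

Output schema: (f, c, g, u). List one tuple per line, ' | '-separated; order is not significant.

Per-node cardinality:
  S → 6
  ρ[c/d](S) → 6
  σ[c>3](ρ[c/d](S)) → 5
  U → 3
  σ[x='t'](U) → 2
  (σ[c>3](ρ[c/d](S)) ⋈[f=g] σ[x='t'](U)) → 1
  ρ[u/x]((σ[c>3](ρ[c/d](S)) ⋈[f=g] σ[x='t'](U))) → 1

== RESULT ==
f | c | g | u
1 | 8 | 1 | t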